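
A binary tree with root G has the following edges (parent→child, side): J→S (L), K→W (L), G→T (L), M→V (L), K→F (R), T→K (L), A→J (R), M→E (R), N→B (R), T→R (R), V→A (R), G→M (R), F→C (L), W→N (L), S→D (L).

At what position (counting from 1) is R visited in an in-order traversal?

8

In-order visits the left subtree, then the node, then the right subtree.
At G: go left to T.
  At T: go left to K.
    At K: go left to W.
      At W: go left to N.
        At N: no left child.
        Visit N.
        At N: go right to B.
          B is a leaf — visit B.
      Visit W.
      At W: no right child.
    Visit K.
    At K: go right to F.
      At F: go left to C.
        C is a leaf — visit C.
      Visit F.
      At F: no right child.
  Visit T.
  At T: go right to R.
    R is a leaf — visit R.
Visit G.
At G: go right to M.
  At M: go left to V.
    At V: no left child.
    Visit V.
    At V: go right to A.
      At A: no left child.
      Visit A.
      At A: go right to J.
        At J: go left to S.
          At S: go left to D.
            D is a leaf — visit D.
          Visit S.
          At S: no right child.
        Visit J.
        At J: no right child.
  Visit M.
  At M: go right to E.
    E is a leaf — visit E.
Full in-order sequence: N, B, W, K, C, F, T, R, G, V, A, D, S, J, M, E.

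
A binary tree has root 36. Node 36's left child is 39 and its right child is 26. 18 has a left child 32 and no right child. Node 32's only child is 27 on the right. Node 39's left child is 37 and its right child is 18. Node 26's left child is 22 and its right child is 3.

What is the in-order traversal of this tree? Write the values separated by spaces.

37 39 32 27 18 36 22 26 3

In-order visits the left subtree, then the node, then the right subtree.
At 36: go left to 39.
  At 39: go left to 37.
    37 is a leaf — visit 37.
  Visit 39.
  At 39: go right to 18.
    At 18: go left to 32.
      At 32: no left child.
      Visit 32.
      At 32: go right to 27.
        27 is a leaf — visit 27.
    Visit 18.
    At 18: no right child.
Visit 36.
At 36: go right to 26.
  At 26: go left to 22.
    22 is a leaf — visit 22.
  Visit 26.
  At 26: go right to 3.
    3 is a leaf — visit 3.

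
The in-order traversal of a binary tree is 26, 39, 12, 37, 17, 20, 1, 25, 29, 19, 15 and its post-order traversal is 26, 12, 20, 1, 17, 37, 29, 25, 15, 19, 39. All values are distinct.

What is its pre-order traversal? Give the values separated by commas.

The last element of post-order is the root; it splits in-order into left and right subtrees.
Root 39: left subtree has 1 node {26}, right has 9 {12, 37, 17, 20, 1, 25, 29, 19, 15}.
  Root 19: left subtree has 7 nodes {12, 37, 17, 20, 1, 25, 29}, right has 1 {15}.
    Root 25: left subtree has 5 nodes {12, 37, 17, 20, 1}, right has 1 {29}.
      Root 37: left subtree has 1 node {12}, right has 3 {17, 20, 1}.
        Root 17: left subtree has 0 nodes { }, right has 2 {20, 1}.
          Root 1: left subtree has 1 node {20}, right has 0 { }.

39, 26, 19, 25, 37, 12, 17, 1, 20, 29, 15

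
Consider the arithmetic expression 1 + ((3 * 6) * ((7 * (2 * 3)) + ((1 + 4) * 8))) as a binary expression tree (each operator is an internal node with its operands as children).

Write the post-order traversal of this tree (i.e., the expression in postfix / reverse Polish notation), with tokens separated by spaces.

Post-order on an expression tree gives postfix notation: for each operator, emit left operand, right operand, then the operator.

1 3 6 * 7 2 3 * * 1 4 + 8 * + * +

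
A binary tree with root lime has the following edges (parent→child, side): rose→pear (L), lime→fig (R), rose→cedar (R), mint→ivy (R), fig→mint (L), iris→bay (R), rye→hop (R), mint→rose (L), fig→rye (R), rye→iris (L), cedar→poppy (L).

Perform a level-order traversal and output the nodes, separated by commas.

Level-order visits nodes level by level from the root, left to right within each level.
Level 0: lime
Level 1: fig
Level 2: mint, rye
Level 3: rose, ivy, iris, hop
Level 4: pear, cedar, bay
Level 5: poppy

lime, fig, mint, rye, rose, ivy, iris, hop, pear, cedar, bay, poppy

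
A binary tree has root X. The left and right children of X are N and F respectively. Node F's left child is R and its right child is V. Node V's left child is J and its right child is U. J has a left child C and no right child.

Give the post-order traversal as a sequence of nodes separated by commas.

N, R, C, J, U, V, F, X

Post-order visits the left subtree, then the right subtree, then the node.
At X: go left to N.
  N is a leaf — visit N.
At X: go right to F.
  At F: go left to R.
    R is a leaf — visit R.
  At F: go right to V.
    At V: go left to J.
      At J: go left to C.
        C is a leaf — visit C.
      At J: no right child.
      Visit J.
    At V: go right to U.
      U is a leaf — visit U.
    Visit V.
  Visit F.
Visit X.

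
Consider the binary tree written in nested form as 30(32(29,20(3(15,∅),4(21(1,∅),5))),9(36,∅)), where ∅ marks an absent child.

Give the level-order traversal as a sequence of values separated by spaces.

30 32 9 29 20 36 3 4 15 21 5 1

Level-order visits nodes level by level from the root, left to right within each level.
Level 0: 30
Level 1: 32, 9
Level 2: 29, 20, 36
Level 3: 3, 4
Level 4: 15, 21, 5
Level 5: 1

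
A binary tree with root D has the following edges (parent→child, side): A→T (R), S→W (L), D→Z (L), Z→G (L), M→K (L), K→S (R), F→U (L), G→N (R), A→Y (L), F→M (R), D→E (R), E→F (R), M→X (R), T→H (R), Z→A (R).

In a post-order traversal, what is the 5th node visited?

Post-order visits the left subtree, then the right subtree, then the node.
At D: go left to Z.
  At Z: go left to G.
    At G: no left child.
    At G: go right to N.
      N is a leaf — visit N.
    Visit G.
  At Z: go right to A.
    At A: go left to Y.
      Y is a leaf — visit Y.
    At A: go right to T.
      At T: no left child.
      At T: go right to H.
        H is a leaf — visit H.
      Visit T.
    Visit A.
  Visit Z.
At D: go right to E.
  At E: no left child.
  At E: go right to F.
    At F: go left to U.
      U is a leaf — visit U.
    At F: go right to M.
      At M: go left to K.
        At K: no left child.
        At K: go right to S.
          At S: go left to W.
            W is a leaf — visit W.
          At S: no right child.
          Visit S.
        Visit K.
      At M: go right to X.
        X is a leaf — visit X.
      Visit M.
    Visit F.
  Visit E.
Visit D.
Full post-order sequence: N, G, Y, H, T, A, Z, U, W, S, K, X, M, F, E, D.

T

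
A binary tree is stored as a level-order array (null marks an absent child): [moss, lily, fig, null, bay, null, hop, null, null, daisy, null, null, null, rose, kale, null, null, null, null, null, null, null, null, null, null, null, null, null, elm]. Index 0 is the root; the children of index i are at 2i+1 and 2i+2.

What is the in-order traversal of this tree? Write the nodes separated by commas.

In-order visits the left subtree, then the node, then the right subtree.
At moss: go left to lily.
  At lily: no left child.
  Visit lily.
  At lily: go right to bay.
    At bay: go left to daisy.
      daisy is a leaf — visit daisy.
    Visit bay.
    At bay: no right child.
Visit moss.
At moss: go right to fig.
  At fig: no left child.
  Visit fig.
  At fig: go right to hop.
    At hop: go left to rose.
      At rose: no left child.
      Visit rose.
      At rose: go right to elm.
        elm is a leaf — visit elm.
    Visit hop.
    At hop: go right to kale.
      kale is a leaf — visit kale.

lily, daisy, bay, moss, fig, rose, elm, hop, kale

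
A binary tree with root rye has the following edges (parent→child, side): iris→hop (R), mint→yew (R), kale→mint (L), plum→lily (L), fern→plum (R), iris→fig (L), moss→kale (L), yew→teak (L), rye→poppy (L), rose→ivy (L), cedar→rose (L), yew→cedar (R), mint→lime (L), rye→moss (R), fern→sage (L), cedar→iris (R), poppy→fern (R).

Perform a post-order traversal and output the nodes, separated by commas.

sage, lily, plum, fern, poppy, lime, teak, ivy, rose, fig, hop, iris, cedar, yew, mint, kale, moss, rye

Post-order visits the left subtree, then the right subtree, then the node.
At rye: go left to poppy.
  At poppy: no left child.
  At poppy: go right to fern.
    At fern: go left to sage.
      sage is a leaf — visit sage.
    At fern: go right to plum.
      At plum: go left to lily.
        lily is a leaf — visit lily.
      At plum: no right child.
      Visit plum.
    Visit fern.
  Visit poppy.
At rye: go right to moss.
  At moss: go left to kale.
    At kale: go left to mint.
      At mint: go left to lime.
        lime is a leaf — visit lime.
      At mint: go right to yew.
        At yew: go left to teak.
          teak is a leaf — visit teak.
        At yew: go right to cedar.
          At cedar: go left to rose.
            At rose: go left to ivy.
              ivy is a leaf — visit ivy.
            At rose: no right child.
            Visit rose.
          At cedar: go right to iris.
            At iris: go left to fig.
              fig is a leaf — visit fig.
            At iris: go right to hop.
              hop is a leaf — visit hop.
            Visit iris.
          Visit cedar.
        Visit yew.
      Visit mint.
    At kale: no right child.
    Visit kale.
  At moss: no right child.
  Visit moss.
Visit rye.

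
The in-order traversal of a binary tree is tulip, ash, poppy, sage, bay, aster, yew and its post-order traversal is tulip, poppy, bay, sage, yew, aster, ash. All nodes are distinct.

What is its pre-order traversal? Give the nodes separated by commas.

ash, tulip, aster, sage, poppy, bay, yew

The last element of post-order is the root; it splits in-order into left and right subtrees.
Root ash: left subtree has 1 node {tulip}, right has 5 {poppy, sage, bay, aster, yew}.
  Root aster: left subtree has 3 nodes {poppy, sage, bay}, right has 1 {yew}.
    Root sage: left subtree has 1 node {poppy}, right has 1 {bay}.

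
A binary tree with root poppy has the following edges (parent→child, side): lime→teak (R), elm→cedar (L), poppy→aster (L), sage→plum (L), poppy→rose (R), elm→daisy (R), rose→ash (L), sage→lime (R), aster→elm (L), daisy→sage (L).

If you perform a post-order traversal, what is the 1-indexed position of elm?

Post-order visits the left subtree, then the right subtree, then the node.
At poppy: go left to aster.
  At aster: go left to elm.
    At elm: go left to cedar.
      cedar is a leaf — visit cedar.
    At elm: go right to daisy.
      At daisy: go left to sage.
        At sage: go left to plum.
          plum is a leaf — visit plum.
        At sage: go right to lime.
          At lime: no left child.
          At lime: go right to teak.
            teak is a leaf — visit teak.
          Visit lime.
        Visit sage.
      At daisy: no right child.
      Visit daisy.
    Visit elm.
  At aster: no right child.
  Visit aster.
At poppy: go right to rose.
  At rose: go left to ash.
    ash is a leaf — visit ash.
  At rose: no right child.
  Visit rose.
Visit poppy.
Full post-order sequence: cedar, plum, teak, lime, sage, daisy, elm, aster, ash, rose, poppy.

7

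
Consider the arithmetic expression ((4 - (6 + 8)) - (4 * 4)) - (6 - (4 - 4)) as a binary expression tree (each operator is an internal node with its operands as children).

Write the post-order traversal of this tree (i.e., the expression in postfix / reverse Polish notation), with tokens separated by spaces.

4 6 8 + - 4 4 * - 6 4 4 - - -

Post-order on an expression tree gives postfix notation: for each operator, emit left operand, right operand, then the operator.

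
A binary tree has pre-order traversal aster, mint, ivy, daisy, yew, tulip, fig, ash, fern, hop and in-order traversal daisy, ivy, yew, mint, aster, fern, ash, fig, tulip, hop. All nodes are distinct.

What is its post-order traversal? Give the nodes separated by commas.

daisy, yew, ivy, mint, fern, ash, fig, hop, tulip, aster

The first element of pre-order is the root; it splits in-order into left and right subtrees.
Root aster: left subtree has 4 nodes {daisy, ivy, yew, mint}, right has 5 {fern, ash, fig, tulip, hop}.
  Root mint: left subtree has 3 nodes {daisy, ivy, yew}, right has 0 { }.
    Root ivy: left subtree has 1 node {daisy}, right has 1 {yew}.
  Root tulip: left subtree has 3 nodes {fern, ash, fig}, right has 1 {hop}.
    Root fig: left subtree has 2 nodes {fern, ash}, right has 0 { }.
      Root ash: left subtree has 1 node {fern}, right has 0 { }.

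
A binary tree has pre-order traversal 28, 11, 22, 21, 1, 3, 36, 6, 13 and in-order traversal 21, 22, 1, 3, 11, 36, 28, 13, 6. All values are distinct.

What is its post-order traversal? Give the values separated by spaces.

21 3 1 22 36 11 13 6 28

The first element of pre-order is the root; it splits in-order into left and right subtrees.
Root 28: left subtree has 6 nodes {21, 22, 1, 3, 11, 36}, right has 2 {13, 6}.
  Root 11: left subtree has 4 nodes {21, 22, 1, 3}, right has 1 {36}.
    Root 22: left subtree has 1 node {21}, right has 2 {1, 3}.
      Root 1: left subtree has 0 nodes { }, right has 1 {3}.
  Root 6: left subtree has 1 node {13}, right has 0 { }.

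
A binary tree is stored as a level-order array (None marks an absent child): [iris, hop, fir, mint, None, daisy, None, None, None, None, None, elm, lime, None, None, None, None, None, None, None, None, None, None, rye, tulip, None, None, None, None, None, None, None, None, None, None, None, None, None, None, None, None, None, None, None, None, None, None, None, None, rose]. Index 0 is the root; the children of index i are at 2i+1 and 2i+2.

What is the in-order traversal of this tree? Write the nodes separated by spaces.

In-order visits the left subtree, then the node, then the right subtree.
At iris: go left to hop.
  At hop: go left to mint.
    mint is a leaf — visit mint.
  Visit hop.
  At hop: no right child.
Visit iris.
At iris: go right to fir.
  At fir: go left to daisy.
    At daisy: go left to elm.
      At elm: go left to rye.
        rye is a leaf — visit rye.
      Visit elm.
      At elm: go right to tulip.
        At tulip: go left to rose.
          rose is a leaf — visit rose.
        Visit tulip.
        At tulip: no right child.
    Visit daisy.
    At daisy: go right to lime.
      lime is a leaf — visit lime.
  Visit fir.
  At fir: no right child.

mint hop iris rye elm rose tulip daisy lime fir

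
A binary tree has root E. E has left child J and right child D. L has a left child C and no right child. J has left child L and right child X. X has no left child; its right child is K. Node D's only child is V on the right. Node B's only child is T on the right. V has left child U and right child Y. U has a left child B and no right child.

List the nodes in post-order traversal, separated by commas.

Post-order visits the left subtree, then the right subtree, then the node.
At E: go left to J.
  At J: go left to L.
    At L: go left to C.
      C is a leaf — visit C.
    At L: no right child.
    Visit L.
  At J: go right to X.
    At X: no left child.
    At X: go right to K.
      K is a leaf — visit K.
    Visit X.
  Visit J.
At E: go right to D.
  At D: no left child.
  At D: go right to V.
    At V: go left to U.
      At U: go left to B.
        At B: no left child.
        At B: go right to T.
          T is a leaf — visit T.
        Visit B.
      At U: no right child.
      Visit U.
    At V: go right to Y.
      Y is a leaf — visit Y.
    Visit V.
  Visit D.
Visit E.

C, L, K, X, J, T, B, U, Y, V, D, E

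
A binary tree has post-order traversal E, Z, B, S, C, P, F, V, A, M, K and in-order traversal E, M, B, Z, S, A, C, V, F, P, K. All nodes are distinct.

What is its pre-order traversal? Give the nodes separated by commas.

K, M, E, A, S, B, Z, V, C, F, P

The last element of post-order is the root; it splits in-order into left and right subtrees.
Root K: left subtree has 10 nodes {E, M, B, Z, S, A, C, V, F, P}, right has 0 { }.
  Root M: left subtree has 1 node {E}, right has 8 {B, Z, S, A, C, V, F, P}.
    Root A: left subtree has 3 nodes {B, Z, S}, right has 4 {C, V, F, P}.
      Root S: left subtree has 2 nodes {B, Z}, right has 0 { }.
        Root B: left subtree has 0 nodes { }, right has 1 {Z}.
      Root V: left subtree has 1 node {C}, right has 2 {F, P}.
        Root F: left subtree has 0 nodes { }, right has 1 {P}.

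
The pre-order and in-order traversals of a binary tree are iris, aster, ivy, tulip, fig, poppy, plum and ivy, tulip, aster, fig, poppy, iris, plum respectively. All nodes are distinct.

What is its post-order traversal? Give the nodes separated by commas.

tulip, ivy, poppy, fig, aster, plum, iris

The first element of pre-order is the root; it splits in-order into left and right subtrees.
Root iris: left subtree has 5 nodes {ivy, tulip, aster, fig, poppy}, right has 1 {plum}.
  Root aster: left subtree has 2 nodes {ivy, tulip}, right has 2 {fig, poppy}.
    Root ivy: left subtree has 0 nodes { }, right has 1 {tulip}.
    Root fig: left subtree has 0 nodes { }, right has 1 {poppy}.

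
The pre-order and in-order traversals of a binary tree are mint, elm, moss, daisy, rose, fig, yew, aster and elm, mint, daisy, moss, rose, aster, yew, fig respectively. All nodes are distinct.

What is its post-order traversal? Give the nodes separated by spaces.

The first element of pre-order is the root; it splits in-order into left and right subtrees.
Root mint: left subtree has 1 node {elm}, right has 6 {daisy, moss, rose, aster, yew, fig}.
  Root moss: left subtree has 1 node {daisy}, right has 4 {rose, aster, yew, fig}.
    Root rose: left subtree has 0 nodes { }, right has 3 {aster, yew, fig}.
      Root fig: left subtree has 2 nodes {aster, yew}, right has 0 { }.
        Root yew: left subtree has 1 node {aster}, right has 0 { }.

elm daisy aster yew fig rose moss mint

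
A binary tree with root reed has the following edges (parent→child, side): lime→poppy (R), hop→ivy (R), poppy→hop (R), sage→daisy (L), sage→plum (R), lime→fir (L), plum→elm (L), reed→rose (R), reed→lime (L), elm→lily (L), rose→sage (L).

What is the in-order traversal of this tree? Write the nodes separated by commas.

fir, lime, poppy, hop, ivy, reed, daisy, sage, lily, elm, plum, rose

In-order visits the left subtree, then the node, then the right subtree.
At reed: go left to lime.
  At lime: go left to fir.
    fir is a leaf — visit fir.
  Visit lime.
  At lime: go right to poppy.
    At poppy: no left child.
    Visit poppy.
    At poppy: go right to hop.
      At hop: no left child.
      Visit hop.
      At hop: go right to ivy.
        ivy is a leaf — visit ivy.
Visit reed.
At reed: go right to rose.
  At rose: go left to sage.
    At sage: go left to daisy.
      daisy is a leaf — visit daisy.
    Visit sage.
    At sage: go right to plum.
      At plum: go left to elm.
        At elm: go left to lily.
          lily is a leaf — visit lily.
        Visit elm.
        At elm: no right child.
      Visit plum.
      At plum: no right child.
  Visit rose.
  At rose: no right child.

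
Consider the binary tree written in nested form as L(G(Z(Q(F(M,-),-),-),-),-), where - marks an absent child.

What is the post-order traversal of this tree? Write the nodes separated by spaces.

Post-order visits the left subtree, then the right subtree, then the node.
At L: go left to G.
  At G: go left to Z.
    At Z: go left to Q.
      At Q: go left to F.
        At F: go left to M.
          M is a leaf — visit M.
        At F: no right child.
        Visit F.
      At Q: no right child.
      Visit Q.
    At Z: no right child.
    Visit Z.
  At G: no right child.
  Visit G.
At L: no right child.
Visit L.

M F Q Z G L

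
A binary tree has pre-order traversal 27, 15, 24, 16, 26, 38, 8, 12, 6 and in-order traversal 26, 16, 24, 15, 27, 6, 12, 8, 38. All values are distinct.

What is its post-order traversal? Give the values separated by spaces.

26 16 24 15 6 12 8 38 27

The first element of pre-order is the root; it splits in-order into left and right subtrees.
Root 27: left subtree has 4 nodes {26, 16, 24, 15}, right has 4 {6, 12, 8, 38}.
  Root 15: left subtree has 3 nodes {26, 16, 24}, right has 0 { }.
    Root 24: left subtree has 2 nodes {26, 16}, right has 0 { }.
      Root 16: left subtree has 1 node {26}, right has 0 { }.
  Root 38: left subtree has 3 nodes {6, 12, 8}, right has 0 { }.
    Root 8: left subtree has 2 nodes {6, 12}, right has 0 { }.
      Root 12: left subtree has 1 node {6}, right has 0 { }.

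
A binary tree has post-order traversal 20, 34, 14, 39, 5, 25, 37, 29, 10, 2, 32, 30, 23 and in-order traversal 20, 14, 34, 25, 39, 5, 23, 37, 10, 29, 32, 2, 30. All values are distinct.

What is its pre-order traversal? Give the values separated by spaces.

23 25 14 20 34 5 39 30 32 10 37 29 2

The last element of post-order is the root; it splits in-order into left and right subtrees.
Root 23: left subtree has 6 nodes {20, 14, 34, 25, 39, 5}, right has 6 {37, 10, 29, 32, 2, 30}.
  Root 25: left subtree has 3 nodes {20, 14, 34}, right has 2 {39, 5}.
    Root 14: left subtree has 1 node {20}, right has 1 {34}.
    Root 5: left subtree has 1 node {39}, right has 0 { }.
  Root 30: left subtree has 5 nodes {37, 10, 29, 32, 2}, right has 0 { }.
    Root 32: left subtree has 3 nodes {37, 10, 29}, right has 1 {2}.
      Root 10: left subtree has 1 node {37}, right has 1 {29}.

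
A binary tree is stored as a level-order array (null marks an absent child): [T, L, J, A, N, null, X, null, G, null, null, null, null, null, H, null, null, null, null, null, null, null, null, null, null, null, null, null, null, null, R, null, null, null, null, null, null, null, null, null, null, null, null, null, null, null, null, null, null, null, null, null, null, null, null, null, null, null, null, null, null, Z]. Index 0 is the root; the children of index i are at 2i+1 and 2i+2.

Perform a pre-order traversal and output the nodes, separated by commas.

Pre-order visits the node, then its left subtree, then its right subtree.
Visit T.
At T: go left to L.
  Visit L.
  At L: go left to A.
    Visit A.
    At A: no left child.
    At A: go right to G.
      G is a leaf — visit G.
  At L: go right to N.
    N is a leaf — visit N.
At T: go right to J.
  Visit J.
  At J: no left child.
  At J: go right to X.
    Visit X.
    At X: no left child.
    At X: go right to H.
      Visit H.
      At H: no left child.
      At H: go right to R.
        Visit R.
        At R: go left to Z.
          Z is a leaf — visit Z.
        At R: no right child.

T, L, A, G, N, J, X, H, R, Z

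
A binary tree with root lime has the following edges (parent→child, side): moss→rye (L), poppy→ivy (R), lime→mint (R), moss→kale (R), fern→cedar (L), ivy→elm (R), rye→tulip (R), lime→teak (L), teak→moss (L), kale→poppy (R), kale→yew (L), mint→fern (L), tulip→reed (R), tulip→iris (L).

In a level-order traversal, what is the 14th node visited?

ivy

Level-order visits nodes level by level from the root, left to right within each level.
Level 0: lime
Level 1: teak, mint
Level 2: moss, fern
Level 3: rye, kale, cedar
Level 4: tulip, yew, poppy
Level 5: iris, reed, ivy
Level 6: elm
Full level-order sequence: lime, teak, mint, moss, fern, rye, kale, cedar, tulip, yew, poppy, iris, reed, ivy, elm.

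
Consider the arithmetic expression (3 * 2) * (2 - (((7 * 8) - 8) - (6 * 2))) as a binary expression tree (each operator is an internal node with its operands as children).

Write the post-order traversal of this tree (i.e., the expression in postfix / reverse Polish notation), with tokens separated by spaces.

Post-order on an expression tree gives postfix notation: for each operator, emit left operand, right operand, then the operator.

3 2 * 2 7 8 * 8 - 6 2 * - - *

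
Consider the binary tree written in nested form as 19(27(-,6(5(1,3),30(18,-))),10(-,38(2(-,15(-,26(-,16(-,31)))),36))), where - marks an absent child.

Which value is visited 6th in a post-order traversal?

Post-order visits the left subtree, then the right subtree, then the node.
At 19: go left to 27.
  At 27: no left child.
  At 27: go right to 6.
    At 6: go left to 5.
      At 5: go left to 1.
        1 is a leaf — visit 1.
      At 5: go right to 3.
        3 is a leaf — visit 3.
      Visit 5.
    At 6: go right to 30.
      At 30: go left to 18.
        18 is a leaf — visit 18.
      At 30: no right child.
      Visit 30.
    Visit 6.
  Visit 27.
At 19: go right to 10.
  At 10: no left child.
  At 10: go right to 38.
    At 38: go left to 2.
      At 2: no left child.
      At 2: go right to 15.
        At 15: no left child.
        At 15: go right to 26.
          At 26: no left child.
          At 26: go right to 16.
            At 16: no left child.
            At 16: go right to 31.
              31 is a leaf — visit 31.
            Visit 16.
          Visit 26.
        Visit 15.
      Visit 2.
    At 38: go right to 36.
      36 is a leaf — visit 36.
    Visit 38.
  Visit 10.
Visit 19.
Full post-order sequence: 1, 3, 5, 18, 30, 6, 27, 31, 16, 26, 15, 2, 36, 38, 10, 19.

6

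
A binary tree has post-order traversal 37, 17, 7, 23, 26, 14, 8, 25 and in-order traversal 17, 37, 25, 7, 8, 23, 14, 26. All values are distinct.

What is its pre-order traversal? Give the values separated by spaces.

The last element of post-order is the root; it splits in-order into left and right subtrees.
Root 25: left subtree has 2 nodes {17, 37}, right has 5 {7, 8, 23, 14, 26}.
  Root 17: left subtree has 0 nodes { }, right has 1 {37}.
  Root 8: left subtree has 1 node {7}, right has 3 {23, 14, 26}.
    Root 14: left subtree has 1 node {23}, right has 1 {26}.

25 17 37 8 7 14 23 26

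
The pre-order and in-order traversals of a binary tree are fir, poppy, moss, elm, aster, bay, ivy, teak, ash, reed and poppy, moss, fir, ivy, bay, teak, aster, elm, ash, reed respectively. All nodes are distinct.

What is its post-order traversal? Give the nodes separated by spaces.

moss poppy ivy teak bay aster reed ash elm fir

The first element of pre-order is the root; it splits in-order into left and right subtrees.
Root fir: left subtree has 2 nodes {poppy, moss}, right has 7 {ivy, bay, teak, aster, elm, ash, reed}.
  Root poppy: left subtree has 0 nodes { }, right has 1 {moss}.
  Root elm: left subtree has 4 nodes {ivy, bay, teak, aster}, right has 2 {ash, reed}.
    Root aster: left subtree has 3 nodes {ivy, bay, teak}, right has 0 { }.
      Root bay: left subtree has 1 node {ivy}, right has 1 {teak}.
    Root ash: left subtree has 0 nodes { }, right has 1 {reed}.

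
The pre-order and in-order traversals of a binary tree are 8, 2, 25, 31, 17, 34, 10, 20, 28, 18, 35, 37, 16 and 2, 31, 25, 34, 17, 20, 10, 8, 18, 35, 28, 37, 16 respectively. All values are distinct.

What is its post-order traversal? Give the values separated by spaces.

31 34 20 10 17 25 2 35 18 16 37 28 8

The first element of pre-order is the root; it splits in-order into left and right subtrees.
Root 8: left subtree has 7 nodes {2, 31, 25, 34, 17, 20, 10}, right has 5 {18, 35, 28, 37, 16}.
  Root 2: left subtree has 0 nodes { }, right has 6 {31, 25, 34, 17, 20, 10}.
    Root 25: left subtree has 1 node {31}, right has 4 {34, 17, 20, 10}.
      Root 17: left subtree has 1 node {34}, right has 2 {20, 10}.
        Root 10: left subtree has 1 node {20}, right has 0 { }.
  Root 28: left subtree has 2 nodes {18, 35}, right has 2 {37, 16}.
    Root 18: left subtree has 0 nodes { }, right has 1 {35}.
    Root 37: left subtree has 0 nodes { }, right has 1 {16}.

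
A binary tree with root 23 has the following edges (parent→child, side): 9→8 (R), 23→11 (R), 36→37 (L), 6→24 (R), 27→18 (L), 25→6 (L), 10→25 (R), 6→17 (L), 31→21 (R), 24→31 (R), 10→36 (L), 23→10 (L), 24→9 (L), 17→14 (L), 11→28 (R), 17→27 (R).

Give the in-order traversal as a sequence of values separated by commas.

37, 36, 10, 14, 17, 18, 27, 6, 9, 8, 24, 31, 21, 25, 23, 11, 28

In-order visits the left subtree, then the node, then the right subtree.
At 23: go left to 10.
  At 10: go left to 36.
    At 36: go left to 37.
      37 is a leaf — visit 37.
    Visit 36.
    At 36: no right child.
  Visit 10.
  At 10: go right to 25.
    At 25: go left to 6.
      At 6: go left to 17.
        At 17: go left to 14.
          14 is a leaf — visit 14.
        Visit 17.
        At 17: go right to 27.
          At 27: go left to 18.
            18 is a leaf — visit 18.
          Visit 27.
          At 27: no right child.
      Visit 6.
      At 6: go right to 24.
        At 24: go left to 9.
          At 9: no left child.
          Visit 9.
          At 9: go right to 8.
            8 is a leaf — visit 8.
        Visit 24.
        At 24: go right to 31.
          At 31: no left child.
          Visit 31.
          At 31: go right to 21.
            21 is a leaf — visit 21.
    Visit 25.
    At 25: no right child.
Visit 23.
At 23: go right to 11.
  At 11: no left child.
  Visit 11.
  At 11: go right to 28.
    28 is a leaf — visit 28.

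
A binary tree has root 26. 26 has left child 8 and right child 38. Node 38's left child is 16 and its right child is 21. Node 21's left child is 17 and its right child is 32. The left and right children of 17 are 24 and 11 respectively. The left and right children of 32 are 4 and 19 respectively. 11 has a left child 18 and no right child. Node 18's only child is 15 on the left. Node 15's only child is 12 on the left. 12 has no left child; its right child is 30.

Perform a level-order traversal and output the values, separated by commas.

Level-order visits nodes level by level from the root, left to right within each level.
Level 0: 26
Level 1: 8, 38
Level 2: 16, 21
Level 3: 17, 32
Level 4: 24, 11, 4, 19
Level 5: 18
Level 6: 15
Level 7: 12
Level 8: 30

26, 8, 38, 16, 21, 17, 32, 24, 11, 4, 19, 18, 15, 12, 30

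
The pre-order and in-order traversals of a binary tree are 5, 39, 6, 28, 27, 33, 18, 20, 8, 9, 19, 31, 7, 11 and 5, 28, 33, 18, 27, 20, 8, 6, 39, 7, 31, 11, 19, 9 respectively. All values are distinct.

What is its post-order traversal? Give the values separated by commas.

The first element of pre-order is the root; it splits in-order into left and right subtrees.
Root 5: left subtree has 0 nodes { }, right has 13 {28, 33, 18, 27, 20, 8, 6, 39, 7, 31, 11, 19, 9}.
  Root 39: left subtree has 7 nodes {28, 33, 18, 27, 20, 8, 6}, right has 5 {7, 31, 11, 19, 9}.
    Root 6: left subtree has 6 nodes {28, 33, 18, 27, 20, 8}, right has 0 { }.
      Root 28: left subtree has 0 nodes { }, right has 5 {33, 18, 27, 20, 8}.
        Root 27: left subtree has 2 nodes {33, 18}, right has 2 {20, 8}.
          Root 33: left subtree has 0 nodes { }, right has 1 {18}.
          Root 20: left subtree has 0 nodes { }, right has 1 {8}.
    Root 9: left subtree has 4 nodes {7, 31, 11, 19}, right has 0 { }.
      Root 19: left subtree has 3 nodes {7, 31, 11}, right has 0 { }.
        Root 31: left subtree has 1 node {7}, right has 1 {11}.

18, 33, 8, 20, 27, 28, 6, 7, 11, 31, 19, 9, 39, 5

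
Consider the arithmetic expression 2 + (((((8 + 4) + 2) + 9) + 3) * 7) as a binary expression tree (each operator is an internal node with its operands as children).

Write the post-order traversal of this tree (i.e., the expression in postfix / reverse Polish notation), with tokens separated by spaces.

2 8 4 + 2 + 9 + 3 + 7 * +

Post-order on an expression tree gives postfix notation: for each operator, emit left operand, right operand, then the operator.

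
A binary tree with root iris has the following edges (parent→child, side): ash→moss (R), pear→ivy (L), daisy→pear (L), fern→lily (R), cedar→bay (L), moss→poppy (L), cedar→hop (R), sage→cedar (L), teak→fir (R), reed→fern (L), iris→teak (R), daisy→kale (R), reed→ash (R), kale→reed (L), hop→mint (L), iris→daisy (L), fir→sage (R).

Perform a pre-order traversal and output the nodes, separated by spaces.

Pre-order visits the node, then its left subtree, then its right subtree.
Visit iris.
At iris: go left to daisy.
  Visit daisy.
  At daisy: go left to pear.
    Visit pear.
    At pear: go left to ivy.
      ivy is a leaf — visit ivy.
    At pear: no right child.
  At daisy: go right to kale.
    Visit kale.
    At kale: go left to reed.
      Visit reed.
      At reed: go left to fern.
        Visit fern.
        At fern: no left child.
        At fern: go right to lily.
          lily is a leaf — visit lily.
      At reed: go right to ash.
        Visit ash.
        At ash: no left child.
        At ash: go right to moss.
          Visit moss.
          At moss: go left to poppy.
            poppy is a leaf — visit poppy.
          At moss: no right child.
    At kale: no right child.
At iris: go right to teak.
  Visit teak.
  At teak: no left child.
  At teak: go right to fir.
    Visit fir.
    At fir: no left child.
    At fir: go right to sage.
      Visit sage.
      At sage: go left to cedar.
        Visit cedar.
        At cedar: go left to bay.
          bay is a leaf — visit bay.
        At cedar: go right to hop.
          Visit hop.
          At hop: go left to mint.
            mint is a leaf — visit mint.
          At hop: no right child.
      At sage: no right child.

iris daisy pear ivy kale reed fern lily ash moss poppy teak fir sage cedar bay hop mint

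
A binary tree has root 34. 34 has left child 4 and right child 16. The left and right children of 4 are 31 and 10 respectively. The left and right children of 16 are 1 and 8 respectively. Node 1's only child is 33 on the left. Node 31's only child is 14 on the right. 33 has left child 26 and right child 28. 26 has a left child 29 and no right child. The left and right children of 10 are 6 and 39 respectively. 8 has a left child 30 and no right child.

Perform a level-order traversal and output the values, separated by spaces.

34 4 16 31 10 1 8 14 6 39 33 30 26 28 29

Level-order visits nodes level by level from the root, left to right within each level.
Level 0: 34
Level 1: 4, 16
Level 2: 31, 10, 1, 8
Level 3: 14, 6, 39, 33, 30
Level 4: 26, 28
Level 5: 29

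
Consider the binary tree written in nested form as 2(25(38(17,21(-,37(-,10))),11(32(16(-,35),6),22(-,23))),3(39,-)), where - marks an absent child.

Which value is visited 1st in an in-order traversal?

In-order visits the left subtree, then the node, then the right subtree.
At 2: go left to 25.
  At 25: go left to 38.
    At 38: go left to 17.
      17 is a leaf — visit 17.
    Visit 38.
    At 38: go right to 21.
      At 21: no left child.
      Visit 21.
      At 21: go right to 37.
        At 37: no left child.
        Visit 37.
        At 37: go right to 10.
          10 is a leaf — visit 10.
  Visit 25.
  At 25: go right to 11.
    At 11: go left to 32.
      At 32: go left to 16.
        At 16: no left child.
        Visit 16.
        At 16: go right to 35.
          35 is a leaf — visit 35.
      Visit 32.
      At 32: go right to 6.
        6 is a leaf — visit 6.
    Visit 11.
    At 11: go right to 22.
      At 22: no left child.
      Visit 22.
      At 22: go right to 23.
        23 is a leaf — visit 23.
Visit 2.
At 2: go right to 3.
  At 3: go left to 39.
    39 is a leaf — visit 39.
  Visit 3.
  At 3: no right child.
Full in-order sequence: 17, 38, 21, 37, 10, 25, 16, 35, 32, 6, 11, 22, 23, 2, 39, 3.

17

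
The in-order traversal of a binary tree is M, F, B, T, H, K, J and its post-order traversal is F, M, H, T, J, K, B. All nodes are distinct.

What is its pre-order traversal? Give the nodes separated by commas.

B, M, F, K, T, H, J

The last element of post-order is the root; it splits in-order into left and right subtrees.
Root B: left subtree has 2 nodes {M, F}, right has 4 {T, H, K, J}.
  Root M: left subtree has 0 nodes { }, right has 1 {F}.
  Root K: left subtree has 2 nodes {T, H}, right has 1 {J}.
    Root T: left subtree has 0 nodes { }, right has 1 {H}.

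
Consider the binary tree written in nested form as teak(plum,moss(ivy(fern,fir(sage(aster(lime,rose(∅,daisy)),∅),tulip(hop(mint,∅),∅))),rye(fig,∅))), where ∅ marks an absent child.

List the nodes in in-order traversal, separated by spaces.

plum teak fern ivy lime aster rose daisy sage fir mint hop tulip moss fig rye

In-order visits the left subtree, then the node, then the right subtree.
At teak: go left to plum.
  plum is a leaf — visit plum.
Visit teak.
At teak: go right to moss.
  At moss: go left to ivy.
    At ivy: go left to fern.
      fern is a leaf — visit fern.
    Visit ivy.
    At ivy: go right to fir.
      At fir: go left to sage.
        At sage: go left to aster.
          At aster: go left to lime.
            lime is a leaf — visit lime.
          Visit aster.
          At aster: go right to rose.
            At rose: no left child.
            Visit rose.
            At rose: go right to daisy.
              daisy is a leaf — visit daisy.
        Visit sage.
        At sage: no right child.
      Visit fir.
      At fir: go right to tulip.
        At tulip: go left to hop.
          At hop: go left to mint.
            mint is a leaf — visit mint.
          Visit hop.
          At hop: no right child.
        Visit tulip.
        At tulip: no right child.
  Visit moss.
  At moss: go right to rye.
    At rye: go left to fig.
      fig is a leaf — visit fig.
    Visit rye.
    At rye: no right child.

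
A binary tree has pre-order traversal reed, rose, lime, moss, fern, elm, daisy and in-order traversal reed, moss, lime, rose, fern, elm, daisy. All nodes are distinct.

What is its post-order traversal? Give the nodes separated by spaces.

The first element of pre-order is the root; it splits in-order into left and right subtrees.
Root reed: left subtree has 0 nodes { }, right has 6 {moss, lime, rose, fern, elm, daisy}.
  Root rose: left subtree has 2 nodes {moss, lime}, right has 3 {fern, elm, daisy}.
    Root lime: left subtree has 1 node {moss}, right has 0 { }.
    Root fern: left subtree has 0 nodes { }, right has 2 {elm, daisy}.
      Root elm: left subtree has 0 nodes { }, right has 1 {daisy}.

moss lime daisy elm fern rose reed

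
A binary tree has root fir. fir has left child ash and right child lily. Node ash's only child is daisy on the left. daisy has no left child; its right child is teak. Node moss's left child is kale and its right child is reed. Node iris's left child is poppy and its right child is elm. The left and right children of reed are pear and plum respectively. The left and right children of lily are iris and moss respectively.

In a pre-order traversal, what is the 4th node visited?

Pre-order visits the node, then its left subtree, then its right subtree.
Visit fir.
At fir: go left to ash.
  Visit ash.
  At ash: go left to daisy.
    Visit daisy.
    At daisy: no left child.
    At daisy: go right to teak.
      teak is a leaf — visit teak.
  At ash: no right child.
At fir: go right to lily.
  Visit lily.
  At lily: go left to iris.
    Visit iris.
    At iris: go left to poppy.
      poppy is a leaf — visit poppy.
    At iris: go right to elm.
      elm is a leaf — visit elm.
  At lily: go right to moss.
    Visit moss.
    At moss: go left to kale.
      kale is a leaf — visit kale.
    At moss: go right to reed.
      Visit reed.
      At reed: go left to pear.
        pear is a leaf — visit pear.
      At reed: go right to plum.
        plum is a leaf — visit plum.
Full pre-order sequence: fir, ash, daisy, teak, lily, iris, poppy, elm, moss, kale, reed, pear, plum.

teak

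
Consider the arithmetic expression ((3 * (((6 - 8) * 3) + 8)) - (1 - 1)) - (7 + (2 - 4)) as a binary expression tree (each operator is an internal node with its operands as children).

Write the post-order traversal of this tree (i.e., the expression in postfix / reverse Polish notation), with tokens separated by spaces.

3 6 8 - 3 * 8 + * 1 1 - - 7 2 4 - + -

Post-order on an expression tree gives postfix notation: for each operator, emit left operand, right operand, then the operator.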